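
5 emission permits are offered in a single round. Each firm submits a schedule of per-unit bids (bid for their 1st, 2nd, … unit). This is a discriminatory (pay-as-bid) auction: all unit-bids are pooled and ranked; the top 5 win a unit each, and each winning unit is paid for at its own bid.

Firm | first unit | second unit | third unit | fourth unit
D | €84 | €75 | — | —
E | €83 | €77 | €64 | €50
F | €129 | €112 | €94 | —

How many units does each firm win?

Merging the schedules and taking the best 5: 129 (F-1), 112 (F-2), 94 (F-3), 84 (D-1), 83 (E-1)
Next rejected bid: €77 (not a price — pay-as-bid).
Allocation: D 1, E 1, F 3.

D 1, E 1, F 3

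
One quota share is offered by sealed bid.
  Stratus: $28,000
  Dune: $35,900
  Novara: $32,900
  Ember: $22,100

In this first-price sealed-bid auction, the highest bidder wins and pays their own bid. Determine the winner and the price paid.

Dune pays $35,900

Bids in order: 35,900 (Dune) > 32,900 (Novara) > 28,000 (Stratus) > 22,100 (Ember)
Dune has the highest bid and pays exactly that: $35,900.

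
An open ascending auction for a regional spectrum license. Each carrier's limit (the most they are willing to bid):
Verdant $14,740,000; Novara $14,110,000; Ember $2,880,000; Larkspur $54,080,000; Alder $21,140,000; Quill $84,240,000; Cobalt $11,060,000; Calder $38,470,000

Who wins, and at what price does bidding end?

Limits in order: 84,240,000 (Quill) > 54,080,000 (Larkspur) > 38,470,000 (Calder) > 21,140,000 (Alder) > 14,740,000 (Verdant) > 14,110,000 (Novara) > …
Larkspur is the last rival to drop out, at $54,080,000; Quill remains and wins at that price.

Quill wins at $54,080,000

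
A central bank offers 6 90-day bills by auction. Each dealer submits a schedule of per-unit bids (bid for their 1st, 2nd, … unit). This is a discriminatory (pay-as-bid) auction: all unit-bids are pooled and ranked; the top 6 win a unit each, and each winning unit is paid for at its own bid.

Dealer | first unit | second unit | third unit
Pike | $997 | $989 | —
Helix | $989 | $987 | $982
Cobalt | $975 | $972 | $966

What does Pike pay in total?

Pike pays $1,986

All unit-bids, highest first — top 6: 997 (Pike-1), 989 (Pike-2), 989 (Helix-1), 987 (Helix-2), 982 (Helix-3), 975 (Cobalt-1)
Next rejected bid: $972 (not a price — pay-as-bid).
Pike's winning unit-bids: 997 + 989 = $1,986.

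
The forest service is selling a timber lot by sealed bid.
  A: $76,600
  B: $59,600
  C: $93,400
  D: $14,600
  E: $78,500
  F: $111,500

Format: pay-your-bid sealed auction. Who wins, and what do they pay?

F pays $111,500

Sorting bids: 111,500 (F) > 93,400 (C) > 78,500 (E) > 76,600 (A) > 59,600 (B) > 14,600 (D)
First-price: F pays what they bid, $111,500.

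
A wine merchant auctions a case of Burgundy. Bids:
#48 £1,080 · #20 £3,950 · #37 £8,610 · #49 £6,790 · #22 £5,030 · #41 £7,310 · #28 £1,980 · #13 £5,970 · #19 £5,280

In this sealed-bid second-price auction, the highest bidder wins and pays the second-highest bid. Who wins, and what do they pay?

#37 pays £7,310

Bids ranked: 8,610 (#37) > 7,310 (#41) > 6,790 (#49) > 5,970 (#13) > 5,280 (#19) > 5,030 (#22) > …
#37 is highest; pays the second-highest bid, £7,310.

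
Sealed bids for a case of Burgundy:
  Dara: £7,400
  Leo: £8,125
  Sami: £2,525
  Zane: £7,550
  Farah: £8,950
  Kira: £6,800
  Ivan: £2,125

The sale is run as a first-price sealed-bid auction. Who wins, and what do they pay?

Bids ranked: 8,950 (Farah) > 8,125 (Leo) > 7,550 (Zane) > 7,400 (Dara) > 6,800 (Kira) > 2,525 (Sami) > …
Farah has the highest bid and pays exactly that: £8,950.

Farah pays £8,950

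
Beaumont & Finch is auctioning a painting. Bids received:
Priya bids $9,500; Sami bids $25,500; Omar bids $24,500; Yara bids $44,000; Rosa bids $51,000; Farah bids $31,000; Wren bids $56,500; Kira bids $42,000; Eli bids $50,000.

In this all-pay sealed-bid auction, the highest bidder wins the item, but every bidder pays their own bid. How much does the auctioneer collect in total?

Sorting bids: 56,500 (Wren) > 51,000 (Rosa) > 50,000 (Eli) > 44,000 (Yara) > 42,000 (Kira) > 31,000 (Farah) > …
Wren wins with the top bid; all bids are sunk regardless.
Every bidder forfeits their bid regardless of winning.
Revenue = 9,500 + 25,500 + 24,500 + 44,000 + 51,000 + 31,000 + 56,500 + 42,000 + 50,000 = $334,000.

Total revenue: $334,000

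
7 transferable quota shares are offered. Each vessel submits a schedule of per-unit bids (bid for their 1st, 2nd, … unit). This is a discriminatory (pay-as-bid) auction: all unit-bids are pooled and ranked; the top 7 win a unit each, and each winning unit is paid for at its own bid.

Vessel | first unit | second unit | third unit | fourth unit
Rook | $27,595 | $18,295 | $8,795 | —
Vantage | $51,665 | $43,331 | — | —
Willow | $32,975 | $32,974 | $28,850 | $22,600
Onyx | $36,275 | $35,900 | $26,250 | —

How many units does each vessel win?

Onyx 2, Vantage 2, Willow 3

Merging the schedules and taking the best 7: 51,665 (Vantage-1), 43,331 (Vantage-2), 36,275 (Onyx-1), 35,900 (Onyx-2), 32,975 (Willow-1), 32,974 (Willow-2), 28,850 (Willow-3)
Next rejected bid: $27,595 (not a price — pay-as-bid).
Allocation: Onyx 2, Vantage 2, Willow 3.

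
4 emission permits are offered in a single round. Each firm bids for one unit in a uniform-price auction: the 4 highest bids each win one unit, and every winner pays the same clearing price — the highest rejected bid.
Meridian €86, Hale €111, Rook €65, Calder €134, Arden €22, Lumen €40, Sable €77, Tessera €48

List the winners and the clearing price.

Calder, Hale, Meridian, Sable; each pays €65

Ordering the bids: 134 (Calder), 111 (Hale), 86 (Meridian), 77 (Sable), 65 (Rook), 48 (Tessera), …
Winners (4 units): Calder, Hale, Meridian, Sable.
First losing bid is Rook's €65, which sets the uniform price.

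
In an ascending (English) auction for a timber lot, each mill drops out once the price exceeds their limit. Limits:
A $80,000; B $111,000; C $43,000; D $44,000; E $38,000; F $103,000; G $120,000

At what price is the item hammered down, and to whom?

Sorting limits: 120,000 (G) > 111,000 (B) > 103,000 (F) > 80,000 (A) > 44,000 (D) > 43,000 (C) > …
B is the last rival to drop out, at $111,000; G remains and wins at that price.

G wins at $111,000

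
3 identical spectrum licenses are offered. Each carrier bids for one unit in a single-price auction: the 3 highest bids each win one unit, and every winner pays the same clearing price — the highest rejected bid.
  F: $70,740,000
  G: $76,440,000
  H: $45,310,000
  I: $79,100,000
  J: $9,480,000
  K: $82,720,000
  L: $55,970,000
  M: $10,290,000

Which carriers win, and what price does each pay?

K, I, G; each pays $70,740,000

Sorting: 82,720,000 (K), 79,100,000 (I), 76,440,000 (G), 70,740,000 (F), 55,970,000 (L), …
Top 3: K, I, G.
Highest unsuccessful bid: $70,740,000 → clearing price.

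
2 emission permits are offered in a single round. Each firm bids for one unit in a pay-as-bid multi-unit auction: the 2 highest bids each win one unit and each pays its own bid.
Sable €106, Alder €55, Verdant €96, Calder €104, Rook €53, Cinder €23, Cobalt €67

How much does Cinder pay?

Sorting: 106 (Sable), 104 (Calder), 96 (Verdant), 67 (Cobalt), …
Winners (2 units): Sable, Calder.
Cinder does not win → €0.

Cinder pays €0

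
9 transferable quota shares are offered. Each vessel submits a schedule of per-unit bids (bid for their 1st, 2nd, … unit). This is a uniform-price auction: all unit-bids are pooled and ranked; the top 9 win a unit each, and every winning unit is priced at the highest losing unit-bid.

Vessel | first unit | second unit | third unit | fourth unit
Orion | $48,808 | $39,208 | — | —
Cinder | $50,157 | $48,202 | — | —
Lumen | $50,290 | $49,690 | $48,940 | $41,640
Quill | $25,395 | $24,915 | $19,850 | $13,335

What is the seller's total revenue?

Pooled unit-bids ranked (top 9): 50,290 (Lumen-1), 50,157 (Cinder-1), 49,690 (Lumen-2), 48,940 (Lumen-3), 48,808 (Orion-1), 48,202 (Cinder-2), 41,640 (Lumen-4), 39,208 (Orion-2), 25,395 (Quill-1)
First bid not allocated: $24,915.
Allocation: Cinder 2, Lumen 4, Orion 2, Quill 1. Every unit priced at $24,915.
Revenue = 9 × 24,915 = $224,235.

Total revenue: $224,235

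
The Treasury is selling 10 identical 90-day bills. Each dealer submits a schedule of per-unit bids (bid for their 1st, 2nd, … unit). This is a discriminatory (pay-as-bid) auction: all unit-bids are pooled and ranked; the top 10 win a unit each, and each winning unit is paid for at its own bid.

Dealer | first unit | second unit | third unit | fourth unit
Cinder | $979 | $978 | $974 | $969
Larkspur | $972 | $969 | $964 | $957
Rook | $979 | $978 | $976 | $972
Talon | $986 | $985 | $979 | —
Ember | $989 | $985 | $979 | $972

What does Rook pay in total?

Pooled unit-bids ranked (top 10): 989 (Ember-1), 986 (Talon-1), 985 (Talon-2), 985 (Ember-2), 979 (Cinder-1), 979 (Rook-1), 979 (Talon-3), 979 (Ember-3), 978 (Cinder-2), 978 (Rook-2)
Next rejected bid: $976 (not a price — pay-as-bid).
Rook's winning unit-bids: 979 + 978 = $1,957.

Rook pays $1,957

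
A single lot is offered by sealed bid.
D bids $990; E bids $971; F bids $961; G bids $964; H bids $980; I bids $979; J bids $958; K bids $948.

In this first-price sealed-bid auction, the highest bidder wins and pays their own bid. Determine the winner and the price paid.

D pays $990

Rule: the highest bidder wins and pays their own bid.
Bids in order: 990 (D) > 980 (H) > 979 (I) > 971 (E) > 964 (G) > 961 (F) > …
D has the highest bid and pays exactly that: $990.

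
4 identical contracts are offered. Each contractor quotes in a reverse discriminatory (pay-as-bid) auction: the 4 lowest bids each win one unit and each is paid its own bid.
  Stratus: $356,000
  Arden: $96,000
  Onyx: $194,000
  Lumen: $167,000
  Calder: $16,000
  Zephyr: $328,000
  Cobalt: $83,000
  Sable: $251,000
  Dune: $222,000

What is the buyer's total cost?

Total cost: $362,000

Sorting: 16,000 (Calder), 83,000 (Cobalt), 96,000 (Arden), 167,000 (Lumen), 194,000 (Onyx), 222,000 (Dune), …
Lowest 4: Calder, Cobalt, Arden, Lumen.
Total cost = 16,000 + 83,000 + 96,000 + 167,000 = $362,000.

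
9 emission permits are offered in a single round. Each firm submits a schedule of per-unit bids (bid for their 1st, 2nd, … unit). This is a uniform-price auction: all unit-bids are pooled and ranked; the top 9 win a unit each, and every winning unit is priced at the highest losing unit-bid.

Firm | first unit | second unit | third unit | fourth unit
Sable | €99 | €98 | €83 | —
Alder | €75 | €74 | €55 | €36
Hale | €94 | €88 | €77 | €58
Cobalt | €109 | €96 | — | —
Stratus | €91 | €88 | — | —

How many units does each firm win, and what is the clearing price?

Pooled unit-bids ranked (top 9): 109 (Cobalt-1), 99 (Sable-1), 98 (Sable-2), 96 (Cobalt-2), 94 (Hale-1), 91 (Stratus-1), 88 (Hale-2), 88 (Stratus-2), 83 (Sable-3)
The (k+1)-th unit-bid is €77.
Allocation: Cobalt 2, Hale 2, Sable 3, Stratus 2.

Cobalt 2, Hale 2, Sable 3, Stratus 2; clearing price €77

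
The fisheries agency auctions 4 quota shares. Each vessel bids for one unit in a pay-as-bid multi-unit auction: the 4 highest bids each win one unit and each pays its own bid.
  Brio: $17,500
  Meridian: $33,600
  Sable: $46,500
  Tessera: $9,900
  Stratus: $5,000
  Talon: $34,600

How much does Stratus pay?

Ordering the bids: 46,500 (Sable), 34,600 (Talon), 33,600 (Meridian), 17,500 (Brio), 9,900 (Tessera), 5,000 (Stratus)
Winners (4 units): Sable, Talon, Meridian, Brio.
Stratus does not win → $0.

Stratus pays $0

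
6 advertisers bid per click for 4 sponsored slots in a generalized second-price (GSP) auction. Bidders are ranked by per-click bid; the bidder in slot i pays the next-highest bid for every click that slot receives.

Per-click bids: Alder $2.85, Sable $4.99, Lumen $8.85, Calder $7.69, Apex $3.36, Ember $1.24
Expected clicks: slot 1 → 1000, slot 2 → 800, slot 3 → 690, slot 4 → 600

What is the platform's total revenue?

Sorting advertisers: $8.85 (Lumen) > $7.69 (Calder) > $4.99 (Sable) > $3.36 (Apex) > $2.85 (Alder) > …
Slot 1: Lumen pays $7.69 × 1000 = $7690.00
Slot 2: Calder pays $4.99 × 800 = $3992.00
Slot 3: Sable pays $3.36 × 690 = $2318.40
Slot 4: Apex pays $2.85 × 600 = $1710.00
Total = $15710.40

Total revenue: $15710.40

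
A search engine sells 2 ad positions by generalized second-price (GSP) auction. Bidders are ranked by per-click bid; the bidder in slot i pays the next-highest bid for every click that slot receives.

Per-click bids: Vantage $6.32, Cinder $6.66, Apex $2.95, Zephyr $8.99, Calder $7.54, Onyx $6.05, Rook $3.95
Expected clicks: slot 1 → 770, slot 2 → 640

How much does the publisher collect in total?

Per-click bids in order: $8.99 (Zephyr) > $7.54 (Calder) > $6.66 (Cinder) > …
Slot 1: Zephyr pays $7.54 × 770 = $5805.80
Slot 2: Calder pays $6.66 × 640 = $4262.40
Total = $10068.20

Total revenue: $10068.20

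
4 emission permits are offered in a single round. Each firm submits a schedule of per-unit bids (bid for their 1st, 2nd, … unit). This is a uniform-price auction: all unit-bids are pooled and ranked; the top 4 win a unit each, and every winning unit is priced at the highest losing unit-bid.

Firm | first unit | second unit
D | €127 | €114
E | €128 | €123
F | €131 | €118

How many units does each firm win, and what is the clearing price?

Merging the schedules and taking the best 4: 131 (F-1), 128 (E-1), 127 (D-1), 123 (E-2)
The (k+1)-th unit-bid is €118.
Allocation: D 1, E 2, F 1.

D 1, E 2, F 1; clearing price €118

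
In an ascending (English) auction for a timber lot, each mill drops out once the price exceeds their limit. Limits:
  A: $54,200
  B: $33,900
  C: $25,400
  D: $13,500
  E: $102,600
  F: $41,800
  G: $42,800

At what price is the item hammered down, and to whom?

Rule: the price rises until one bidder remains; the winner pays the price at which the last rival dropped out.
Limits ranked: 102,600 (E) > 54,200 (A) > 42,800 (G) > 41,800 (F) > 33,900 (B) > 25,400 (C) > …
Once the price passes $54,200, only E is left; the hammer falls at A's limit of $54,200.

E wins at $54,200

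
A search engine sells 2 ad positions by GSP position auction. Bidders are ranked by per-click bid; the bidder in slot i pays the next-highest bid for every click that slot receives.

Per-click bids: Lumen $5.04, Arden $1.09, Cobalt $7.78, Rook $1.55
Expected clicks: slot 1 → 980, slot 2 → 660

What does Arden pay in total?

Per-click bids in order: $7.78 (Cobalt) > $5.04 (Lumen) > $1.55 (Rook) > …
Arden ranks below slot 2 → no slot, pays nothing.

Arden pays $0.00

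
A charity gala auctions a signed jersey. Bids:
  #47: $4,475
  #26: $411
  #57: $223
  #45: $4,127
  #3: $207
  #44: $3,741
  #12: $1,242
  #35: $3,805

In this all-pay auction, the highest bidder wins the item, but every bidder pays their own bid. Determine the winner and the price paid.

#47 pays $4,475

Sorting bids: 4,475 (#47) > 4,127 (#45) > 3,805 (#35) > 3,741 (#44) > 1,242 (#12) > 411 (#26) > …
#47 wins with the top bid; all bids are sunk regardless.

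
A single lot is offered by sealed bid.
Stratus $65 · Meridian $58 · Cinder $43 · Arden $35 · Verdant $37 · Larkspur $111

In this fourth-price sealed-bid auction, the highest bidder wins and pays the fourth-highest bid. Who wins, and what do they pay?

Larkspur pays $43

Rule: the highest bidder wins and pays the fourth-highest bid.
Bids in order: 111 (Larkspur) > 65 (Stratus) > 58 (Meridian) > 43 (Cinder) > 37 (Verdant) > 35 (Arden)
Larkspur is highest; pays the fourth-highest bid, $43.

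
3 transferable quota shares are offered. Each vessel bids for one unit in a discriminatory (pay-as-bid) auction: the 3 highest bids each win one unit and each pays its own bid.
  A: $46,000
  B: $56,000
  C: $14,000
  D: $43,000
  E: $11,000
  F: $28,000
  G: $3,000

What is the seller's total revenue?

Ordering the bids: 56,000 (B), 46,000 (A), 43,000 (D), 28,000 (F), 14,000 (C), …
Winners (3 units): B, A, D.
Total revenue = 56,000 + 46,000 + 43,000 = $145,000.

Total revenue: $145,000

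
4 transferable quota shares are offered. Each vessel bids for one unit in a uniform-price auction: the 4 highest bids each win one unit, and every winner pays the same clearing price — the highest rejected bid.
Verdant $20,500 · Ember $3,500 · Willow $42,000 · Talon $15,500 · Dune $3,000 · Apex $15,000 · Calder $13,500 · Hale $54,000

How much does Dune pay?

Dune pays $0

Ordering the bids: 54,000 (Hale), 42,000 (Willow), 20,500 (Verdant), 15,500 (Talon), 15,000 (Apex), 13,500 (Calder), …
Top 4: Hale, Willow, Verdant, Talon.
Clearing price = highest rejected bid = $15,000.
Dune does not win → pays $0.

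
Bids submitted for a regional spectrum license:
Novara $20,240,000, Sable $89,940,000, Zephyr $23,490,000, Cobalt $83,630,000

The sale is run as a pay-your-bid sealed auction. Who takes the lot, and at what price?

Pay-your-bid sealed auction: the highest bidder wins and pays their own bid.
Bids in order: 89,940,000 (Sable) > 83,630,000 (Cobalt) > 23,490,000 (Zephyr) > 20,240,000 (Novara)
Sable has the highest bid and pays exactly that: $89,940,000.

Sable pays $89,940,000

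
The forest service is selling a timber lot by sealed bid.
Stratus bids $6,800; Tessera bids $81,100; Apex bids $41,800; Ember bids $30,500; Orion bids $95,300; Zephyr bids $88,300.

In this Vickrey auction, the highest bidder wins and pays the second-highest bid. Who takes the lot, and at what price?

Orion pays $88,300

Bids ranked: 95,300 (Orion) > 88,300 (Zephyr) > 81,100 (Tessera) > 41,800 (Apex) > 30,500 (Ember) > 6,800 (Stratus)
Second-price: Orion pays Zephyr's bid of $88,300.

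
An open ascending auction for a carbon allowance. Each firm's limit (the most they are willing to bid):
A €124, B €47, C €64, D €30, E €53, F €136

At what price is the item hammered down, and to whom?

F wins at €124

Open ascending-bid auction: the price rises until one bidder remains; the winner pays the price at which the last rival dropped out.
Limits in order: 136 (F) > 124 (A) > 64 (C) > 53 (E) > 47 (B) > 30 (D)
Bidding ends when A exits at €124; F takes it.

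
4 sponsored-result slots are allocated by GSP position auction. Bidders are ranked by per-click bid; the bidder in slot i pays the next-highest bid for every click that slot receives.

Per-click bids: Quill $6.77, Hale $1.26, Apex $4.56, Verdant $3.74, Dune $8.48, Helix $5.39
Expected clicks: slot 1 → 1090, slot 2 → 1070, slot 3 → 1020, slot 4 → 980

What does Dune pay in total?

Ranked by bid: $8.48 (Dune) > $6.77 (Quill) > $5.39 (Helix) > $4.56 (Apex) > $3.74 (Verdant) > …
Dune holds slot 1 → pays next bid $6.77 × 1090 clicks = $7379.30.

Dune pays $7379.30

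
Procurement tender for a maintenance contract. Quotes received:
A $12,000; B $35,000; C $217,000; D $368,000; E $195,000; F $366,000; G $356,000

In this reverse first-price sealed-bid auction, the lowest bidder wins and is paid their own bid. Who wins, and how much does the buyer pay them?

A is paid $12,000

Bids in order: 12,000 (A) < 35,000 (B) < 195,000 (E) < 217,000 (C) < 356,000 (G) < 366,000 (F) < …
A has the lowest bid and is paid exactly that: $12,000.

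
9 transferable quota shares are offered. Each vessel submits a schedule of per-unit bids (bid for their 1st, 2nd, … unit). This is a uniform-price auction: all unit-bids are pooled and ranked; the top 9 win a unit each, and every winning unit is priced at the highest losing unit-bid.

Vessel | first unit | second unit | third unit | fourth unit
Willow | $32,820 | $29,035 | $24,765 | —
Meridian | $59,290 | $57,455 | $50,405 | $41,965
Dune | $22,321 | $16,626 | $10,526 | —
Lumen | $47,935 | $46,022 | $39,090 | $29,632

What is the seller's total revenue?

Total revenue: $261,315

Pooled unit-bids ranked (top 9): 59,290 (Meridian-1), 57,455 (Meridian-2), 50,405 (Meridian-3), 47,935 (Lumen-1), 46,022 (Lumen-2), 41,965 (Meridian-4), 39,090 (Lumen-3), 32,820 (Willow-1), 29,632 (Lumen-4)
First bid not allocated: $29,035.
Allocation: Lumen 4, Meridian 4, Willow 1. Every unit priced at $29,035.
Revenue = 9 × 29,035 = $261,315.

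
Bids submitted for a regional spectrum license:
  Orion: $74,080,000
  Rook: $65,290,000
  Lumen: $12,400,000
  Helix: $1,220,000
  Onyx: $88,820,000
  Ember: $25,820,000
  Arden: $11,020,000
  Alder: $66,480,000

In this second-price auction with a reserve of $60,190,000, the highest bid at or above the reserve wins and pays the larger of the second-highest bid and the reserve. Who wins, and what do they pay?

Onyx pays $74,080,000

Sorting bids: 88,820,000 (Onyx) > 74,080,000 (Orion) > 66,480,000 (Alder) > 65,290,000 (Rook) > 25,820,000 (Ember) > 12,400,000 (Lumen) > …
Onyx has the top bid at or above the reserve ($88,820,000).
Second-highest bid $74,080,000 exceeds the reserve $60,190,000 → payment $74,080,000.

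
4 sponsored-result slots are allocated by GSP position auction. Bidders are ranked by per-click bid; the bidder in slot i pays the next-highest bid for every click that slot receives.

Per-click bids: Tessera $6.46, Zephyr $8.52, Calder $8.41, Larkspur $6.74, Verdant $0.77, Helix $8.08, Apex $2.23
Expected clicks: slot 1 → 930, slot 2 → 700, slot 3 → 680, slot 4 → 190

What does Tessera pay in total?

Tessera pays $0.00

Ranked by bid: $8.52 (Zephyr) > $8.41 (Calder) > $8.08 (Helix) > $6.74 (Larkspur) > $6.46 (Tessera) > …
Tessera ranks below slot 4 → no slot, pays nothing.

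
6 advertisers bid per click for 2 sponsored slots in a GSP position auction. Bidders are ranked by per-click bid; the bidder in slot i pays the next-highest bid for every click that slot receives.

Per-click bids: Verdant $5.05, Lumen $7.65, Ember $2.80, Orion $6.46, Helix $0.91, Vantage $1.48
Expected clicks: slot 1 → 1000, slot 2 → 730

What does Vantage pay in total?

Ranked by bid: $7.65 (Lumen) > $6.46 (Orion) > $5.05 (Verdant) > …
Vantage ranks below slot 2 → no slot, pays nothing.

Vantage pays $0.00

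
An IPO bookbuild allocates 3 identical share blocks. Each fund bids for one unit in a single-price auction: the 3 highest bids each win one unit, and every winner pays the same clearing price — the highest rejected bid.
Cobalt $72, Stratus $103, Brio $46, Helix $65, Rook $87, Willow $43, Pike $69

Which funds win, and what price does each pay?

Ordering the bids: 103 (Stratus), 87 (Rook), 72 (Cobalt), 69 (Pike), 65 (Helix), …
Winners (3 units): Stratus, Rook, Cobalt.
Clearing price = highest rejected bid = $69.

Stratus, Rook, Cobalt; each pays $69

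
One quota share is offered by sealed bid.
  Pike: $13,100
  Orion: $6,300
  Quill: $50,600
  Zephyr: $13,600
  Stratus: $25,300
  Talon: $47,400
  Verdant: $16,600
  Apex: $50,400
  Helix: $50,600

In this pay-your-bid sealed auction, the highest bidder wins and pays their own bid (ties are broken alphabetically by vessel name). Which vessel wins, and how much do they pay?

Helix pays $50,600

Rule: the highest bidder wins and pays their own bid.
Bids ranked: 50,600 (Helix) > 50,600 (Quill) > 50,400 (Apex) > 47,400 (Talon) > 25,300 (Stratus) > 16,600 (Verdant) > …
Tie at $50,600 → Helix wins by tie-break.
Helix is highest → pays own bid, $50,600.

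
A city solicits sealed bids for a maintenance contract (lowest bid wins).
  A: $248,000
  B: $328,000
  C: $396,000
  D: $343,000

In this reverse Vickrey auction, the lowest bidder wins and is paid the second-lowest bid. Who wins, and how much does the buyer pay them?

Bids ranked: 248,000 (A) < 328,000 (B) < 343,000 (D) < 396,000 (C)
A wins with the lowest bid; price is set by the runner-up at $328,000.

A is paid $328,000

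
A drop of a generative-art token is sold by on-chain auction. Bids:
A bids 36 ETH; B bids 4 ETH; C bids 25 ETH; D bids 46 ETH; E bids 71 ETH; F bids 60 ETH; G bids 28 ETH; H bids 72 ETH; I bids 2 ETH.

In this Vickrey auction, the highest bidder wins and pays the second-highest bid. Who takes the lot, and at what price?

Bids in order: 72 (H) > 71 (E) > 60 (F) > 46 (D) > 36 (A) > 28 (G) > …
Second-price: H pays E's bid of 71 ETH.

H pays 71 ETH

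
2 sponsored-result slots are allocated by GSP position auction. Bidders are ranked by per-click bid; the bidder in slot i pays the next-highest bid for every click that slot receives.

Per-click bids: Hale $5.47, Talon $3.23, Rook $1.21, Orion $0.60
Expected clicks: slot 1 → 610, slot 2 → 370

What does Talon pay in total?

Talon pays $447.70

Ranked by bid: $5.47 (Hale) > $3.23 (Talon) > $1.21 (Rook) > …
Talon holds slot 2 → pays next bid $1.21 × 370 clicks = $447.70.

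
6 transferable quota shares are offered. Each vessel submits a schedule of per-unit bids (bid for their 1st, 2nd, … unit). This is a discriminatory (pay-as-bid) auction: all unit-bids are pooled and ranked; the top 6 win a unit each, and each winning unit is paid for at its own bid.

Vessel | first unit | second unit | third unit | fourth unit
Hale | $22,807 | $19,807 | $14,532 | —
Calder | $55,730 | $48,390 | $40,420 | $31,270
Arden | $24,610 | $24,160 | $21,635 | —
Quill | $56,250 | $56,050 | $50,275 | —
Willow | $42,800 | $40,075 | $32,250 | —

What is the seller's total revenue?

Total revenue: $309,495

Merging the schedules and taking the best 6: 56,250 (Quill-1), 56,050 (Quill-2), 55,730 (Calder-1), 50,275 (Quill-3), 48,390 (Calder-2), 42,800 (Willow-1)
Next rejected bid: $40,420 (not a price — pay-as-bid).
Each winning unit pays its own bid.
Revenue = 56,250 + 56,050 + 55,730 + 50,275 + 48,390 + 42,800 = $309,495.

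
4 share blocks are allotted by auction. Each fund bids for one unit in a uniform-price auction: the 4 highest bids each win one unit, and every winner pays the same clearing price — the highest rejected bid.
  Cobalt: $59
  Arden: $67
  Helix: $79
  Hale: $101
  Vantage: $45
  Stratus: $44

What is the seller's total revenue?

Bids ranked high→low: 101 (Hale), 79 (Helix), 67 (Arden), 59 (Cobalt), 45 (Vantage), 44 (Stratus)
Top 4: Hale, Helix, Arden, Cobalt.
Clearing price = highest rejected bid = $45.
Total revenue = 4 × $45 = $180.

Total revenue: $180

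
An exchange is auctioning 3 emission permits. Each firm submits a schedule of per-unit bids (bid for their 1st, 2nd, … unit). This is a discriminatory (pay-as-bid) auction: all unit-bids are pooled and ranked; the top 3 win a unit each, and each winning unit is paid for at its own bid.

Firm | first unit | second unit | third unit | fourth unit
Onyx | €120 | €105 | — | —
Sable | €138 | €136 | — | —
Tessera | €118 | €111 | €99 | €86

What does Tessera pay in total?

Tessera pays €0

Pooled unit-bids ranked (top 3): 138 (Sable-1), 136 (Sable-2), 120 (Onyx-1)
Next rejected bid: €118 (not a price — pay-as-bid).
Tessera wins no units.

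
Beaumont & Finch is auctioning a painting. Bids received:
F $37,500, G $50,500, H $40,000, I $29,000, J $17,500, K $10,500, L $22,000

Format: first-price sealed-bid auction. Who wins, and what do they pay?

Rule: the highest bidder wins and pays their own bid.
Bids ranked: 50,500 (G) > 40,000 (H) > 37,500 (F) > 29,000 (I) > 22,000 (L) > 17,500 (J) > …
G has the highest bid and pays exactly that: $50,500.

G pays $50,500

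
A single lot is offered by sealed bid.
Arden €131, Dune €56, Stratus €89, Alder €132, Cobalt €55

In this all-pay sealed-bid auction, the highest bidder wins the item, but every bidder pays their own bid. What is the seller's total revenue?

Rule: the highest bidder wins the item, but every bidder pays their own bid.
Sorting bids: 132 (Alder) > 131 (Arden) > 89 (Stratus) > 56 (Dune) > 55 (Cobalt)
Every bidder forfeits their bid regardless of winning.
Revenue = 131 + 56 + 89 + 132 + 55 = €463.

Total revenue: €463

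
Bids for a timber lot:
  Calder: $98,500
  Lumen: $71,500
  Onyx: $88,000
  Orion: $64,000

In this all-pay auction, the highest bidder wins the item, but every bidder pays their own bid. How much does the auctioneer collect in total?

Sorting bids: 98,500 (Calder) > 88,000 (Onyx) > 71,500 (Lumen) > 64,000 (Orion)
Every bidder forfeits their bid regardless of winning.
Revenue = 98,500 + 71,500 + 88,000 + 64,000 = $322,000.

Total revenue: $322,000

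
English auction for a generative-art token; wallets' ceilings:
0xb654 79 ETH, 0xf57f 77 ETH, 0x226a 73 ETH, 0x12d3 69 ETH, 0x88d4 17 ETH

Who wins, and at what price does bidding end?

0xb654 wins at 77 ETH

Limits ranked: 79 (0xb654) > 77 (0xf57f) > 73 (0x226a) > 69 (0x12d3) > 17 (0x88d4)
0xf57f is the last rival to drop out, at 77 ETH; 0xb654 remains and wins at that price.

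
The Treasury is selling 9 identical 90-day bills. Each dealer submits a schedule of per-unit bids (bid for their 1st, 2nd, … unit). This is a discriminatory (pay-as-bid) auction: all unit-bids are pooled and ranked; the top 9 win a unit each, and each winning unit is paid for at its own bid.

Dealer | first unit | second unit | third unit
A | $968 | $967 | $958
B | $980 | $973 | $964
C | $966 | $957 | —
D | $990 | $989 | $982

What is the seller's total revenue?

Pooled unit-bids ranked (top 9): 990 (D-1), 989 (D-2), 982 (D-3), 980 (B-1), 973 (B-2), 968 (A-1), 967 (A-2), 966 (C-1), 964 (B-3)
Next rejected bid: $958 (not a price — pay-as-bid).
Each winning unit pays its own bid.
Revenue = 990 + 989 + 982 + 980 + 973 + 968 + 967 + 966 + 964 = $8,779.

Total revenue: $8,779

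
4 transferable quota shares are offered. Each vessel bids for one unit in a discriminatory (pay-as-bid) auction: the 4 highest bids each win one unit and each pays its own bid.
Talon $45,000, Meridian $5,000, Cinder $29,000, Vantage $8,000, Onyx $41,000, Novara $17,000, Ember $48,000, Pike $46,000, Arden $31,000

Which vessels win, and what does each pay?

Ember $48,000, Pike $46,000, Talon $45,000, Onyx $41,000

Sorting: 48,000 (Ember), 46,000 (Pike), 45,000 (Talon), 41,000 (Onyx), 31,000 (Arden), 29,000 (Cinder), …
Top 4: Ember, Pike, Talon, Onyx.
Each winner pays its own bid: Ember $48,000, Pike $46,000, Talon $45,000, Onyx $41,000.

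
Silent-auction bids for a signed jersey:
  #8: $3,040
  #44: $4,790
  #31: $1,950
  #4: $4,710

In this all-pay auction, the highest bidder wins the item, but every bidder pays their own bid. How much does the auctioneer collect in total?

Total revenue: $14,490

Rule: the highest bidder wins the item, but every bidder pays their own bid.
Bids in order: 4,790 (#44) > 4,710 (#4) > 3,040 (#8) > 1,950 (#31)
Every bidder forfeits their bid regardless of winning.
Revenue = 3,040 + 4,790 + 1,950 + 4,710 = $14,490.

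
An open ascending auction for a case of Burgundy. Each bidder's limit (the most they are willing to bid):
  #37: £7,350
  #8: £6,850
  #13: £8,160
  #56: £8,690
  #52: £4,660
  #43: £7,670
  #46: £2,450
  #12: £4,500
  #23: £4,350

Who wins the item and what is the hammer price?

#56 wins at £8,160

Sorting limits: 8,690 (#56) > 8,160 (#13) > 7,670 (#43) > 7,350 (#37) > 6,850 (#8) > 4,660 (#52) > …
Bidding ends when #13 exits at £8,160; #56 takes it.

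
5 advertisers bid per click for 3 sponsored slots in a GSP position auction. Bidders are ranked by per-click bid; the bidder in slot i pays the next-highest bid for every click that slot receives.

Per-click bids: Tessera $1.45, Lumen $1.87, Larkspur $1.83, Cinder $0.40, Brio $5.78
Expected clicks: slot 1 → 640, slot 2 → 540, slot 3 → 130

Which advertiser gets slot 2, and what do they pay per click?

Lumen; $1.83 per click

Per-click bids in order: $5.78 (Brio) > $1.87 (Lumen) > $1.83 (Larkspur) > $1.45 (Tessera) > …
Slot 2 goes to the second-ranked bidder, Lumen, who pays the next bid down: $1.83/click.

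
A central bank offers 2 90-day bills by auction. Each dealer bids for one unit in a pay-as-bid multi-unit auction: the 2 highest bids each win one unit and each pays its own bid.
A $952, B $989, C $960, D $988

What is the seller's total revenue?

Ordering the bids: 989 (B), 988 (D), 960 (C), 952 (A)
The 2 highest are B, D.
Total revenue = 989 + 988 = $1,977.

Total revenue: $1,977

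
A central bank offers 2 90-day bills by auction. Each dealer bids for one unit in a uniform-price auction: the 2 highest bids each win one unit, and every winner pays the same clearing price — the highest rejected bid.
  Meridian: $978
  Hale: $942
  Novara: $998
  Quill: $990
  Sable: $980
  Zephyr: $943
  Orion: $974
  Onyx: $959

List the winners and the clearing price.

Sorting: 998 (Novara), 990 (Quill), 980 (Sable), 978 (Meridian), …
Winners (2 units): Novara, Quill.
First losing bid is Sable's $980, which sets the uniform price.

Novara, Quill; each pays $980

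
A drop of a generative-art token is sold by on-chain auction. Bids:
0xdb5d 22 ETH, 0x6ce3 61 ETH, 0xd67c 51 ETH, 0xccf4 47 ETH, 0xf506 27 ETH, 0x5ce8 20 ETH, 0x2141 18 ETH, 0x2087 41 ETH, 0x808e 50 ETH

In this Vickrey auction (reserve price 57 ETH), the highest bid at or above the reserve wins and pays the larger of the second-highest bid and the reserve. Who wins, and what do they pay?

0x6ce3 pays 57 ETH

Vickrey auction (reserve price 57 ETH): the highest bid at or above the reserve wins and pays the larger of the second-highest bid and the reserve.
Sorting bids: 61 (0x6ce3) > 51 (0xd67c) > 50 (0x808e) > 47 (0xccf4) > 41 (0x2087) > 27 (0xf506) > …
0x6ce3 has the top bid at or above the reserve (61 ETH).
max(second-highest 51 ETH, reserve 57 ETH) = 57 ETH.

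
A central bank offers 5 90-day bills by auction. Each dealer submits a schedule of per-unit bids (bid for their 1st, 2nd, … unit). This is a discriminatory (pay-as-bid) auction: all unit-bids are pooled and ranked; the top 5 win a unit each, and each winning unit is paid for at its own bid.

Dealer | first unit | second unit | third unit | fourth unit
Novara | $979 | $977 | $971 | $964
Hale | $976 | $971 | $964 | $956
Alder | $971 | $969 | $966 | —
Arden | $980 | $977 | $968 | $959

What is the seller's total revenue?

All unit-bids, highest first — top 5: 980 (Arden-1), 979 (Novara-1), 977 (Novara-2), 977 (Arden-2), 976 (Hale-1)
Next rejected bid: $971 (not a price — pay-as-bid).
Each winning unit pays its own bid.
Revenue = 980 + 979 + 977 + 977 + 976 = $4,889.

Total revenue: $4,889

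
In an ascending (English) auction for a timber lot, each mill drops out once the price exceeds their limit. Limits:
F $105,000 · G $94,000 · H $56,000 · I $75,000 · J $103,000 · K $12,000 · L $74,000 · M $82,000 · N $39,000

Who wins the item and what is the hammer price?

Ascending (English) auction: the price rises until one bidder remains; the winner pays the price at which the last rival dropped out.
Limits in order: 105,000 (F) > 103,000 (J) > 94,000 (G) > 82,000 (M) > 75,000 (I) > 74,000 (L) > …
Once the price passes $103,000, only F is left; the hammer falls at J's limit of $103,000.

F wins at $103,000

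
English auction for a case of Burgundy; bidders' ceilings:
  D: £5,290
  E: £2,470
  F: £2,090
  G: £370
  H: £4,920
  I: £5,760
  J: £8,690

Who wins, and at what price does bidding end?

J wins at £5,760

Rule: the price rises until one bidder remains; the winner pays the price at which the last rival dropped out.
Limits in order: 8,690 (J) > 5,760 (I) > 5,290 (D) > 4,920 (H) > 2,470 (E) > 2,090 (F) > …
I is the last rival to drop out, at £5,760; J remains and wins at that price.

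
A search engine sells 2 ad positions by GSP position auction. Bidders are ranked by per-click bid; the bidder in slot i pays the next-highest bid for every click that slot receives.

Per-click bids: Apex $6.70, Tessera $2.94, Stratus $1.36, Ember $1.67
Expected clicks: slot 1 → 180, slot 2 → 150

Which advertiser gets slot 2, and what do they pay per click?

Tessera; $1.67 per click

Ranked by bid: $6.70 (Apex) > $2.94 (Tessera) > $1.67 (Ember) > …
Slot 2 goes to the second-ranked bidder, Tessera, who pays the next bid down: $1.67/click.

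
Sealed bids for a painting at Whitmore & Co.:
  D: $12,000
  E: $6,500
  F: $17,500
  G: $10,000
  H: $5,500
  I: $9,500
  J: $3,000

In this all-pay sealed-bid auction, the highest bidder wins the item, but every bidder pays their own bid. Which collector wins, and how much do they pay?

F pays $17,500

Rule: the highest bidder wins the item, but every bidder pays their own bid.
Sorting bids: 17,500 (F) > 12,000 (D) > 10,000 (G) > 9,500 (I) > 6,500 (E) > 5,500 (H) > …
F wins with the top bid; all bids are sunk regardless.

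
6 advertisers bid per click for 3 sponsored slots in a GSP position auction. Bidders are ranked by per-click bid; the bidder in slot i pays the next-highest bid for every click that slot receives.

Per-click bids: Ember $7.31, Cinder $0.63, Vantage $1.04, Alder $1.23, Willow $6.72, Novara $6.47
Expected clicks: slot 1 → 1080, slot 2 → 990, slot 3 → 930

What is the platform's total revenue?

Ranked by bid: $7.31 (Ember) > $6.72 (Willow) > $6.47 (Novara) > $1.23 (Alder) > …
Slot 1: Ember pays $6.72 × 1080 = $7257.60
Slot 2: Willow pays $6.47 × 990 = $6405.30
Slot 3: Novara pays $1.23 × 930 = $1143.90
Total = $14806.80

Total revenue: $14806.80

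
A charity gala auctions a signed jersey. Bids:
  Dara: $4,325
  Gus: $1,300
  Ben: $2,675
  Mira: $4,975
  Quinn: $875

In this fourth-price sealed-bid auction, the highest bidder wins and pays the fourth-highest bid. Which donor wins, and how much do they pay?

Mira pays $1,300

Bids ranked: 4,975 (Mira) > 4,325 (Dara) > 2,675 (Ben) > 1,300 (Gus) > 875 (Quinn)
Mira is highest; pays the fourth-highest bid, $1,300.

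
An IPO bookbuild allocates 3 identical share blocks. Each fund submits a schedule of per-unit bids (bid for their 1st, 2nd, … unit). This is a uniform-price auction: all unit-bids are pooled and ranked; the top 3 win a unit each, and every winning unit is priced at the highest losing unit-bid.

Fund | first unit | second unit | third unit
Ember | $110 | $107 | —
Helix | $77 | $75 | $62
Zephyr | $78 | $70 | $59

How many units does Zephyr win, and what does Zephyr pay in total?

Zephyr: 1 unit, pays $77

Pooled unit-bids ranked (top 3): 110 (Ember-1), 107 (Ember-2), 78 (Zephyr-1)
First bid not allocated: $77.
Zephyr wins 1 unit(s) at $77 each.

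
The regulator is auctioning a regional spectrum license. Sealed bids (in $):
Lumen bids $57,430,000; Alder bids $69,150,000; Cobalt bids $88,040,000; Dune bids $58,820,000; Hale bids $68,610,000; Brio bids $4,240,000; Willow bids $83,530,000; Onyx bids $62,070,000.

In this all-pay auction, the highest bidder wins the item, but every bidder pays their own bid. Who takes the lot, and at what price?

All-pay auction: the highest bidder wins the item, but every bidder pays their own bid.
Bids in order: 88,040,000 (Cobalt) > 83,530,000 (Willow) > 69,150,000 (Alder) > 68,610,000 (Hale) > 62,070,000 (Onyx) > 58,820,000 (Dune) > …
Cobalt wins with the top bid; all bids are sunk regardless.

Cobalt pays $88,040,000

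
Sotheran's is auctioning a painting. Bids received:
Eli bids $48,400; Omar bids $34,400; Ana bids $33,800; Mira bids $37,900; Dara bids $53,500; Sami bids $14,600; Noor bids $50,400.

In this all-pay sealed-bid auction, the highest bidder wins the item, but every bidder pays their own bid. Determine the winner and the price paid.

Bids ranked: 53,500 (Dara) > 50,400 (Noor) > 48,400 (Eli) > 37,900 (Mira) > 34,400 (Omar) > 33,800 (Ana) > …
Dara wins with the top bid; all bids are sunk regardless.

Dara pays $53,500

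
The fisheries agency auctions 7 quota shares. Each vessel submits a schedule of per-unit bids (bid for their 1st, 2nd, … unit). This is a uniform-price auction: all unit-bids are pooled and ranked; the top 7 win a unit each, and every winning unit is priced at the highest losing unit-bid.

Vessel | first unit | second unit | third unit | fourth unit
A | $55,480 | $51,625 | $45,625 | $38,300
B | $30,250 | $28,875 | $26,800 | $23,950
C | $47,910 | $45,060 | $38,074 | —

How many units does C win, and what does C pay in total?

C: 3 units, pays $90,750

All unit-bids, highest first — top 7: 55,480 (A-1), 51,625 (A-2), 47,910 (C-1), 45,625 (A-3), 45,060 (C-2), 38,300 (A-4), 38,074 (C-3)
The (k+1)-th unit-bid is $30,250.
C wins 3 unit(s) at $30,250 each.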